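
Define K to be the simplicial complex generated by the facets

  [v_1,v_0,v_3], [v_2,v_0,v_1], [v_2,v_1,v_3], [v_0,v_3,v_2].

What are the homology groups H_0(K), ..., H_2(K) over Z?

Take the total order v_0 < v_1 < v_2 < v_3 on the vertex set. Then K (dimension 2) consists of the simplices:

  0-simplices (4): [v_0], [v_1], [v_2], [v_3]
  1-simplices (6): [v_0,v_1], [v_0,v_2], [v_0,v_3], [v_1,v_2], [v_1,v_3], [v_2,v_3]
  2-simplices (4): [v_0,v_1,v_2], [v_0,v_1,v_3], [v_0,v_2,v_3], [v_1,v_2,v_3]

giving chain groups C_0 ≅ Z^4, C_1 ≅ Z^6, C_2 ≅ Z^4.

Boundary ∂_1: C_1 → C_0 is given by ∂[p,q] = [q] − [p]. For instance
  ∂[v_0,v_2] = [v_2] − [v_0].
As a 4×6 matrix over Z this has rank 3, with invariant factors (1,1,1).

The boundary map ∂_2: C_2 → C_1 maps a triangle to the signed sum of its edges. For instance
  ∂[v_0,v_2,v_3] = [v_2,v_3] − [v_0,v_3] + [v_0,v_2],
  ∂[v_0,v_1,v_2] = [v_1,v_2] − [v_0,v_2] + [v_0,v_1].
The 6×4 boundary matrix has rank 3 and Smith normal form diag(1,1,1).

Reading off H_k = ker ∂_k / im ∂_{k+1}:

  H_0: rank C_0 − rank ∂_1 = 4 − 3 = 1, and the invariant factors of ∂_1 are all 1, so H_0 = Z.
  H_1: rank ker ∂_1 − rank ∂_2 = (6 − 3) − 3 = 0, and the invariant factors of ∂_2 are all 1, so H_1 = 0.
  H_2: rank ker ∂_2 − rank ∂_3 = (4 − 3) − 0 = 1, and there is no ∂_3, so H_2 = Z.

As a check, the Euler characteristic is 4 − 6 + 4 = 2, which agrees with 1 − 0 + 1 = 2.

H_0 = Z,  H_1 = 0,  H_2 = Z.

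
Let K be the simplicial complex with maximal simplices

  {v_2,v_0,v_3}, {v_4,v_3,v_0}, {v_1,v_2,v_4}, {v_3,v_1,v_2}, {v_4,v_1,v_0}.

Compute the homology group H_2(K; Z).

H_2 ≅ 0.

We work with the vertex ordering v_0 < v_1 < v_2 < v_3 < v_4. The simplices of K, each written with vertices in increasing order, are:

  0-simplices (5): [v_0], [v_1], [v_2], [v_3], [v_4]
  1-simplices (10): [v_0,v_1], [v_0,v_2], [v_0,v_3], [v_0,v_4], [v_1,v_2], [v_1,v_3], [v_1,v_4], [v_2,v_3], [v_2,v_4], [v_3,v_4]
  2-simplices (5): [v_0,v_1,v_4], [v_0,v_2,v_3], [v_0,v_3,v_4], [v_1,v_2,v_3], [v_1,v_2,v_4]

giving chain groups C_0 ≅ Z^5, C_1 ≅ Z^10, C_2 ≅ Z^5.

The boundary map ∂_1: C_1 → C_0 maps an edge to its endpoints' difference, ∂[p,q] = q − p.
The resulting 5×10 matrix has rank 4, and its Smith normal form has invariant factors (1,1,1,1).

The boundary map ∂_2: C_2 → C_1 sends each 2-simplex [p,q,r] to [q,r] − [p,r] + [p,q]. For instance
  ∂[v_1,v_2,v_3] = [v_2,v_3] − [v_1,v_3] + [v_1,v_2],
  ∂[v_1,v_2,v_4] = [v_2,v_4] − [v_1,v_4] + [v_1,v_2].
The 10×5 boundary matrix has rank 5 and Smith normal form diag(1,1,1,1,1).

Now H_k = ker ∂_k / im ∂_{k+1}, so:

  H_2: rank ker ∂_2 − rank ∂_3 = (5 − 5) − 0 = 0, and there is no ∂_3, so H_2 ≅ 0.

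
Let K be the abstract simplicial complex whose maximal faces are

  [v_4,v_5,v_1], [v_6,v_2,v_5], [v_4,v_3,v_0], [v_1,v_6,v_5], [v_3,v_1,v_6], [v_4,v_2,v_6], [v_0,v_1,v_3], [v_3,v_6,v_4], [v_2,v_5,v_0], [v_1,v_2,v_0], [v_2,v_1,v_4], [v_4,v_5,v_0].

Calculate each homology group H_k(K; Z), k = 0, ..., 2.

We work with the vertex ordering v_0 < v_1 < v_2 < v_3 < v_4 < v_5 < v_6. The simplices of K, each written with vertices in increasing order, are:

  0-simplices (7): [v_0], [v_1], [v_2], [v_3], [v_4], [v_5], [v_6]
  1-simplices (18): (18 of them)
  2-simplices (12): (12 of them)

so the chain groups are C_0 ≅ Z^7, C_1 ≅ Z^18, C_2 ≅ Z^12.

∂_1: C_1 → C_0 sends each edge [p,q] (with p < q) to q − p. For instance
  ∂[v_4,v_6] = [v_6] − [v_4].
As a 7×18 matrix over Z this has rank 6, with invariant factors (1,1,1,1,1,1).

Boundary ∂_2: C_2 → C_1 acts by ∂[p,q,r] = [q,r] − [p,r] + [p,q]. For instance
  ∂[v_0,v_3,v_4] = [v_3,v_4] − [v_0,v_4] + [v_0,v_3],
  ∂[v_0,v_4,v_5] = [v_4,v_5] − [v_0,v_5] + [v_0,v_4].
As a 18×12 matrix over Z this has rank 12, with invariant factors (1,1,1,1,1,1,1,1,1,1,1,2).

Computing H_k = (kernel of ∂_k) / (image of ∂_{k+1}):

  H_0: rank C_0 − rank ∂_1 = 7 − 6 = 1, and the invariant factors of ∂_1 are all 1, so H_0 ≅ Z.
  H_1: rank ker ∂_1 − rank ∂_2 = (18 − 6) − 12 = 0, and ∂_2 has invariant factor 2 > 1, so H_1 ≅ Z/2Z.
  H_2: rank ker ∂_2 − rank ∂_3 = (12 − 12) − 0 = 0, and there is no ∂_3, so H_2 ≅ 0.

(K is a triangulation of the real projective plane RP^2.)

H_0 ≅ Z,  H_1 ≅ Z/2Z,  H_2 = 0.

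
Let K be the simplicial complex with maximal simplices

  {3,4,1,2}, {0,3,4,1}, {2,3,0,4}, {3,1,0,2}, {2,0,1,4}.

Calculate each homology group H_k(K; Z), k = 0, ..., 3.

H_0 ≅ Z,  H_1 = 0,  H_2 = 0,  H_3 ≅ Z.

Take the total order 0 < 1 < 2 < 3 < 4 on the vertex set. Then K (dimension 3) consists of the simplices:

  0-simplices (5): [0], [1], [2], [3], [4]
  1-simplices (10): [0,1], [0,2], [0,3], [0,4], [1,2], [1,3], [1,4], [2,3], [2,4], [3,4]
  2-simplices (10): [0,1,2], [0,1,3], [0,1,4], [0,2,3], [0,2,4], [0,3,4], [1,2,3], [1,2,4], [1,3,4], [2,3,4]
  3-simplices (5): [0,1,2,3], [0,1,2,4], [0,1,3,4], [0,2,3,4], [1,2,3,4]

Hence C_0 ≅ Z^5, C_1 ≅ Z^10, C_2 ≅ Z^10, C_3 ≅ Z^5.

The boundary map ∂_1: C_1 → C_0 maps an edge to its endpoints' difference, ∂[p,q] = q − p.
The 5×10 boundary matrix has rank 4 and Smith normal form diag(1,1,1,1).

∂_2: C_2 → C_1 acts by ∂[p,q,r] = [q,r] − [p,r] + [p,q]. For instance
  ∂[2,3,4] = [3,4] − [2,4] + [2,3],
  ∂[0,2,4] = [2,4] − [0,4] + [0,2].
This gives a 10×10 integer matrix of rank 6; reducing to Smith normal form yields diagonal entries (1,1,1,1,1,1).

The boundary map ∂_3: C_3 → C_2 sends each 3-simplex σ to the alternating sum Σ_i (−1)^i (σ with its i-th vertex removed). For instance
  ∂[0,1,2,4] = [1,2,4] − [0,2,4] + [0,1,4] − [0,1,2],
  ∂[0,2,3,4] = [2,3,4] − [0,3,4] + [0,2,4] − [0,2,3].
As a 10×5 matrix over Z this has rank 4, with invariant factors (1,1,1,1).

Now H_k = ker ∂_k / im ∂_{k+1}, so:

  H_0: rank C_0 − rank ∂_1 = 5 − 4 = 1, and the invariant factors of ∂_1 are all 1, so H_0 = Z.
  H_1: rank ker ∂_1 − rank ∂_2 = (10 − 4) − 6 = 0, and the invariant factors of ∂_2 are all 1, so H_1 = 0.
  H_2: rank ker ∂_2 − rank ∂_3 = (10 − 6) − 4 = 0, and the invariant factors of ∂_3 are all 1, so H_2 = 0.
  H_3: rank ker ∂_3 − rank ∂_4 = (5 − 4) − 0 = 1, and there is no ∂_4, so H_3 = Z.

(K is a triangulation of the 3-sphere S^3.)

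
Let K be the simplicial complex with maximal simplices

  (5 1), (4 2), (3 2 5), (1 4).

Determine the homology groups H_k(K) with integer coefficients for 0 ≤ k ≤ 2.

H_0 = Z,  H_1 = Z,  H_2 = 0.

Take the total order 1 < 2 < 3 < 4 < 5 on the vertex set. Then K (dimension 2) consists of the simplices:

  0-simplices (5): [1], [2], [3], [4], [5]
  1-simplices (6): [1,4], [1,5], [2,3], [2,4], [2,5], [3,5]
  2-simplices (1): [2,3,5]

Hence C_0 ≅ Z^5, C_1 ≅ Z^6, C_2 ≅ Z^1.

The boundary map ∂_1: C_1 → C_0 maps an edge to its endpoints' difference, ∂[p,q] = q − p. For instance
  ∂[1,5] = [5] − [1].
As a 5×6 matrix over Z this has rank 4, with invariant factors (1,1,1,1).

The boundary map ∂_2: C_2 → C_1 maps a triangle to the signed sum of its edges. For instance
  ∂[2,3,5] = [3,5] − [2,5] + [2,3].
This gives a 6×1 integer matrix of rank 1; reducing to Smith normal form yields diagonal entries (1).

Now H_k = ker ∂_k / im ∂_{k+1}, so:

  H_0: rank C_0 − rank ∂_1 = 5 − 4 = 1, and the invariant factors of ∂_1 are all 1, so H_0 = Z.
  H_1: rank ker ∂_1 − rank ∂_2 = (6 − 4) − 1 = 1, and the invariant factors of ∂_2 are all 1, so H_1 = Z.
  H_2: rank ker ∂_2 − rank ∂_3 = (1 − 1) − 0 = 0, and there is no ∂_3, so H_2 = 0.

As a check, the Euler characteristic is 5 − 6 + 1 = 0, which agrees with 1 − 1 + 0 = 0.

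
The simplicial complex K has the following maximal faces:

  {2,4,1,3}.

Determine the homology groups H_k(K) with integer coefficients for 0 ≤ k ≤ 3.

H_0 = Z,  H_1 = 0,  H_2 = 0,  H_3 = 0.

Order the vertices as 1 < 2 < 3 < 4. Listing each simplex with vertices in this order, K has dimension 3 with simplices:

  0-simplices (4): [1], [2], [3], [4]
  1-simplices (6): [1,2], [1,3], [1,4], [2,3], [2,4], [3,4]
  2-simplices (4): [1,2,3], [1,2,4], [1,3,4], [2,3,4]
  3-simplices (1): [1,2,3,4]

so the chain groups are C_0 ≅ Z^4, C_1 ≅ Z^6, C_2 ≅ Z^4, C_3 ≅ Z^1.

Boundary ∂_1: C_1 → C_0 is given by ∂[p,q] = [q] − [p].
As a 4×6 matrix over Z this has rank 3, with invariant factors (1,1,1).

∂_2: C_2 → C_1 acts by ∂[p,q,r] = [q,r] − [p,r] + [p,q]. For instance
  ∂[1,2,4] = [2,4] − [1,4] + [1,2],
  ∂[2,3,4] = [3,4] − [2,4] + [2,3].
As a 6×4 matrix over Z this has rank 3, with invariant factors (1,1,1).

∂_3: C_3 → C_2 sends each 3-simplex σ to the alternating sum Σ_i (−1)^i (σ with its i-th vertex removed). For instance
  ∂[1,2,3,4] = [2,3,4] − [1,3,4] + [1,2,4] − [1,2,3].
This gives a 4×1 integer matrix of rank 1; reducing to Smith normal form yields diagonal entries (1).

Computing H_k = (kernel of ∂_k) / (image of ∂_{k+1}):

  H_0: rank C_0 − rank ∂_1 = 4 − 3 = 1, and the invariant factors of ∂_1 are all 1, so H_0 ≅ Z.
  H_1: rank ker ∂_1 − rank ∂_2 = (6 − 3) − 3 = 0, and the invariant factors of ∂_2 are all 1, so H_1 ≅ 0.
  H_2: rank ker ∂_2 − rank ∂_3 = (4 − 3) − 1 = 0, and the invariant factors of ∂_3 are all 1, so H_2 ≅ 0.
  H_3: rank ker ∂_3 − rank ∂_4 = (1 − 1) − 0 = 0, and there is no ∂_4, so H_3 ≅ 0.

As a check, the Euler characteristic is 4 − 6 + 4 − 1 = 1, which agrees with 1 − 0 + 0 − 0 = 1.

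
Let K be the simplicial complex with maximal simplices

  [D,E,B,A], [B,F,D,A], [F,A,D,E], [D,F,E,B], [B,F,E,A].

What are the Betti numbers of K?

K has 5 vertices, 10 edges, 10 triangles, 5 3-simplices.
rank ∂_0 = 0, rank ∂_1 = 4 ⇒ b_0 = 5 − 0 − 4 = 1; all invariant factors of ∂_1 are 1 so no torsion. So H_0 = Z.
rank ∂_1 = 4, rank ∂_2 = 6 ⇒ b_1 = 10 − 4 − 6 = 0; all invariant factors of ∂_2 are 1 so no torsion. So H_1 = 0.
rank ∂_2 = 6, rank ∂_3 = 4 ⇒ b_2 = 10 − 6 − 4 = 0; all invariant factors of ∂_3 are 1 so no torsion. So H_2 = 0.
rank ∂_3 = 4, rank ∂_4 = 0 ⇒ b_3 = 5 − 4 − 0 = 1. So H_3 = Z.

b_0 = 1, b_1 = 0, b_2 = 0, b_3 = 1.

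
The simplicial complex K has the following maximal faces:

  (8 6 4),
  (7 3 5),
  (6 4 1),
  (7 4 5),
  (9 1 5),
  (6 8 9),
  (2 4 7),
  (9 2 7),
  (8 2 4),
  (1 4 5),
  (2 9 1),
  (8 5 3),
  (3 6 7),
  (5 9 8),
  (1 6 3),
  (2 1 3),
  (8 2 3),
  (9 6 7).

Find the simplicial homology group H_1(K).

H_1 ≅ Z^2.

We work with the vertex ordering 1 < 2 < 3 < 4 < 5 < 6 < 7 < 8 < 9. The simplices of K, each written with vertices in increasing order, are:

  0-simplices (9): [1], [2], [3], [4], [5], [6], [7], [8], [9]
  1-simplices (27): (27 of them)
  2-simplices (18): [1,2,3], [1,2,9], [1,3,6], [1,4,5], [1,4,6], [1,5,9], [2,3,8], [2,4,7], [2,4,8], [2,7,9], [3,5,7], [3,5,8], [3,6,7], [4,5,7], [4,6,8], [5,8,9], [6,7,9], [6,8,9]

giving chain groups C_0 ≅ Z^9, C_1 ≅ Z^27, C_2 ≅ Z^18.

Boundary ∂_1: C_1 → C_0 maps an edge to its endpoints' difference, ∂[p,q] = q − p. For instance
  ∂[5,9] = [9] − [5].
As a 9×27 matrix over Z this has rank 8, with invariant factors (1,1,1,1,1,1,1,1).

The boundary map ∂_2: C_2 → C_1 maps a triangle to the signed sum of its edges. For instance
  ∂[4,5,7] = [5,7] − [4,7] + [4,5],
  ∂[2,4,8] = [4,8] − [2,8] + [2,4].
As a 27×18 matrix over Z this has rank 17, with invariant factors (1,1,1,1,1,1,1,1,1,1,1,1,1,1,1,1,1).

Now H_k = ker ∂_k / im ∂_{k+1}, so:

  H_1: rank ker ∂_1 − rank ∂_2 = (27 − 8) − 17 = 2, and the invariant factors of ∂_2 are all 1, so H_1 = Z^2.

(K is a triangulation of the torus T^2.)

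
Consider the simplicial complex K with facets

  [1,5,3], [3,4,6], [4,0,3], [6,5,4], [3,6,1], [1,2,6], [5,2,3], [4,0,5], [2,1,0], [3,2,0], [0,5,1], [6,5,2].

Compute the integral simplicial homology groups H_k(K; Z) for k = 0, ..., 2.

Fix the vertex order 0 < 1 < 2 < 3 < 4 < 5 < 6 and write every simplex with vertices in increasing order. Then dim K = 2 and the simplices of K are:

  0-simplices (7): [0], [1], [2], [3], [4], [5], [6]
  1-simplices (18): [0,1], [0,2], [0,3], [0,4], [0,5], [1,2], [1,3], [1,5], [1,6], [2,3], [2,5], [2,6], [3,4], [3,5], [3,6], [4,5], [4,6], [5,6]
  2-simplices (12): [0,1,2], [0,1,5], [0,2,3], [0,3,4], [0,4,5], [1,2,6], [1,3,5], [1,3,6], [2,3,5], [2,5,6], [3,4,6], [4,5,6]

Hence C_0 ≅ Z^7, C_1 ≅ Z^18, C_2 ≅ Z^12.

The boundary map ∂_1: C_1 → C_0 sends each edge [p,q] (with p < q) to q − p.
This gives a 7×18 integer matrix of rank 6; reducing to Smith normal form yields diagonal entries (1,1,1,1,1,1).

∂_2: C_2 → C_1 sends each 2-simplex [p,q,r] to [q,r] − [p,r] + [p,q]. For instance
  ∂[0,1,5] = [1,5] − [0,5] + [0,1],
  ∂[4,5,6] = [5,6] − [4,6] + [4,5].
The resulting 18×12 matrix has rank 12, and its Smith normal form has invariant factors (1,1,1,1,1,1,1,1,1,1,1,2).

From H_k ≅ ker(∂_k) / im(∂_{k+1}) we obtain:

  H_0: rank C_0 − rank ∂_1 = 7 − 6 = 1, and the invariant factors of ∂_1 are all 1, so H_0 ≅ Z.
  H_1: rank ker ∂_1 − rank ∂_2 = (18 − 6) − 12 = 0, and ∂_2 has invariant factor 2 > 1, so H_1 ≅ Z/2.
  H_2: rank ker ∂_2 − rank ∂_3 = (12 − 12) − 0 = 0, and there is no ∂_3, so H_2 ≅ 0.

As a check, the Euler characteristic is 7 − 18 + 12 = 1, which agrees with 1 − 0 + 0 = 1.

H_0 ≅ Z,  H_1 ≅ Z/2,  H_2 = 0.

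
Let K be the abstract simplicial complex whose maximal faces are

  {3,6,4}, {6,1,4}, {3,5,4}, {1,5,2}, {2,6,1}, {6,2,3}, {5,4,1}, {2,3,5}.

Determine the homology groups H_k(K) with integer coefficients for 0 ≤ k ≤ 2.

H_0 = Z,  H_1 = 0,  H_2 = Z.

K has 6 vertices, 12 edges, 8 triangles.
rank ∂_0 = 0, rank ∂_1 = 5 ⇒ b_0 = 6 − 0 − 5 = 1; all invariant factors of ∂_1 are 1 so no torsion. So H_0 ≅ Z.
rank ∂_1 = 5, rank ∂_2 = 7 ⇒ b_1 = 12 − 5 − 7 = 0; all invariant factors of ∂_2 are 1 so no torsion. So H_1 ≅ 0.
rank ∂_2 = 7, rank ∂_3 = 0 ⇒ b_2 = 8 − 7 − 0 = 1. So H_2 ≅ Z.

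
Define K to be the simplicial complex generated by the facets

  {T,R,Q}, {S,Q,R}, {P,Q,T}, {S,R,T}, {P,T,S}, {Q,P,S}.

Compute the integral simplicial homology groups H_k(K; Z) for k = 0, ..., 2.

Fix the vertex order P < Q < R < S < T and write every simplex with vertices in increasing order. Then dim K = 2 and the simplices of K are:

  0-simplices (5): P, Q, R, S, T
  1-simplices (9): PQ, PS, PT, QR, QS, QT, RS, RT, ST
  2-simplices (6): PQS, PQT, PST, QRS, QRT, RST

so the chain groups are C_0 ≅ Z^5, C_1 ≅ Z^9, C_2 ≅ Z^6.

Boundary ∂_1: C_1 → C_0 sends each edge [p,q] (with p < q) to q − p. For instance
  ∂QT = T − Q.
The 5×9 boundary matrix has rank 4 and Smith normal form diag(1,1,1,1).

The boundary map ∂_2: C_2 → C_1 maps a triangle to the signed sum of its edges. For instance
  ∂QRT = RT − QT + QR,
  ∂QRS = RS − QS + QR.
The resulting 9×6 matrix has rank 5, and its Smith normal form has invariant factors (1,1,1,1,1).

Now H_k = ker ∂_k / im ∂_{k+1}, so:

  H_0: rank C_0 − rank ∂_1 = 5 − 4 = 1, and the invariant factors of ∂_1 are all 1, so H_0 ≅ Z.
  H_1: rank ker ∂_1 − rank ∂_2 = (9 − 4) − 5 = 0, and the invariant factors of ∂_2 are all 1, so H_1 ≅ 0.
  H_2: rank ker ∂_2 − rank ∂_3 = (6 − 5) − 0 = 1, and there is no ∂_3, so H_2 ≅ Z.

H_0 ≅ Z,  H_1 = 0,  H_2 ≅ Z.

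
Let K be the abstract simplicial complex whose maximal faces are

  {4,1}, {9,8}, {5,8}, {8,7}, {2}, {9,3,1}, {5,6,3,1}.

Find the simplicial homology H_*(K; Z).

K has 9 vertices, 12 edges, 5 triangles, 1 3-simplex.
rank ∂_0 = 0, rank ∂_1 = 7 ⇒ b_0 = 9 − 0 − 7 = 2; all invariant factors of ∂_1 are 1 so no torsion. So H_0 = Z^2.
rank ∂_1 = 7, rank ∂_2 = 4 ⇒ b_1 = 12 − 7 − 4 = 1; all invariant factors of ∂_2 are 1 so no torsion. So H_1 = Z.
rank ∂_2 = 4, rank ∂_3 = 1 ⇒ b_2 = 5 − 4 − 1 = 0; all invariant factors of ∂_3 are 1 so no torsion. So H_2 = 0.
rank ∂_3 = 1, rank ∂_4 = 0 ⇒ b_3 = 1 − 1 − 0 = 0. So H_3 = 0.

H_0 ≅ Z^2,  H_1 ≅ Z,  H_2 = 0,  H_3 = 0.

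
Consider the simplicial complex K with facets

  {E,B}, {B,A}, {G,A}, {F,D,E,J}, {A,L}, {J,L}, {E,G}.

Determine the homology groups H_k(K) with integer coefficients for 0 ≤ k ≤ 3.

Order the vertices as A < B < D < E < F < G < J < L. Listing each simplex with vertices in this order, K has dimension 3 with simplices:

  0-simplices (8): A, B, D, E, F, G, J, L
  1-simplices (12): AB, AG, AL, BE, DE, DF, DJ, EF, EG, EJ, FJ, JL
  2-simplices (4): DEF, DEJ, DFJ, EFJ
  3-simplices (1): DEFJ

Hence C_0 ≅ Z^8, C_1 ≅ Z^12, C_2 ≅ Z^4, C_3 ≅ Z^1.

The boundary map ∂_1: C_1 → C_0 is given by ∂[p,q] = [q] − [p]. For instance
  ∂AL = L − A.
The resulting 8×12 matrix has rank 7, and its Smith normal form has invariant factors (1,1,1,1,1,1,1).

The boundary map ∂_2: C_2 → C_1 maps a triangle to the signed sum of its edges. For instance
  ∂DFJ = FJ − DJ + DF,
  ∂EFJ = FJ − EJ + EF.
The resulting 12×4 matrix has rank 3, and its Smith normal form has invariant factors (1,1,1).

∂_3: C_3 → C_2 sends each 3-simplex σ to the alternating sum Σ_i (−1)^i (σ with its i-th vertex removed). For instance
  ∂DEFJ = EFJ − DFJ + DEJ − DEF.
This gives a 4×1 integer matrix of rank 1; reducing to Smith normal form yields diagonal entries (1).

Reading off H_k = ker ∂_k / im ∂_{k+1}:

  H_0: rank C_0 − rank ∂_1 = 8 − 7 = 1, and the invariant factors of ∂_1 are all 1, so H_0 ≅ Z.
  H_1: rank ker ∂_1 − rank ∂_2 = (12 − 7) − 3 = 2, and the invariant factors of ∂_2 are all 1, so H_1 ≅ Z^2.
  H_2: rank ker ∂_2 − rank ∂_3 = (4 − 3) − 1 = 0, and the invariant factors of ∂_3 are all 1, so H_2 ≅ 0.
  H_3: rank ker ∂_3 − rank ∂_4 = (1 − 1) − 0 = 0, and there is no ∂_4, so H_3 ≅ 0.

As a check, the Euler characteristic is 8 − 12 + 4 − 1 = -1, which agrees with 1 − 2 + 0 − 0 = -1.

H_0 = Z,  H_1 = Z^2,  H_2 = 0,  H_3 = 0.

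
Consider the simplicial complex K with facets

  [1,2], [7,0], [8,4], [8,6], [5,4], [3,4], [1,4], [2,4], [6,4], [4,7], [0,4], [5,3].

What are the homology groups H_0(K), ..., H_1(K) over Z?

H_0 ≅ Z,  H_1 ≅ Z^4.

Fix the vertex order 0 < 1 < 2 < 3 < 4 < 5 < 6 < 7 < 8 and write every simplex with vertices in increasing order. Then dim K = 1 and the simplices of K are:

  0-simplices (9): [0], [1], [2], [3], [4], [5], [6], [7], [8]
  1-simplices (12): [0,4], [0,7], [1,2], [1,4], [2,4], [3,4], [3,5], [4,5], [4,6], [4,7], [4,8], [6,8]

so the chain groups are C_0 ≅ Z^9, C_1 ≅ Z^12.

The boundary map ∂_1: C_1 → C_0 is given by ∂[p,q] = [q] − [p]. For instance
  ∂[0,7] = [7] − [0].
The resulting 9×12 matrix has rank 8, and its Smith normal form has invariant factors (1,1,1,1,1,1,1,1).

Reading off H_k = ker ∂_k / im ∂_{k+1}:

  H_0: rank C_0 − rank ∂_1 = 9 − 8 = 1, and the invariant factors of ∂_1 are all 1, so H_0 ≅ Z.
  H_1: rank ker ∂_1 − rank ∂_2 = (12 − 8) − 0 = 4, and there is no ∂_2, so H_1 ≅ Z^4.

As a check, the Euler characteristic is 9 − 12 = -3, which agrees with 1 − 4 = -3.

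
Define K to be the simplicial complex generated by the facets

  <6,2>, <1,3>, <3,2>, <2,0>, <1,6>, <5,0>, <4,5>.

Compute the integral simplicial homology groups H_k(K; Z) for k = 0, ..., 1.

We work with the vertex ordering 0 < 1 < 2 < 3 < 4 < 5 < 6. The simplices of K, each written with vertices in increasing order, are:

  0-simplices (7): [0], [1], [2], [3], [4], [5], [6]
  1-simplices (7): [0,2], [0,5], [1,3], [1,6], [2,3], [2,6], [4,5]

giving chain groups C_0 ≅ Z^7, C_1 ≅ Z^7.

∂_1: C_1 → C_0 maps an edge to its endpoints' difference, ∂[p,q] = q − p. For instance
  ∂[2,6] = [6] − [2].
This gives a 7×7 integer matrix of rank 6; reducing to Smith normal form yields diagonal entries (1,1,1,1,1,1).

Computing H_k = (kernel of ∂_k) / (image of ∂_{k+1}):

  H_0: rank C_0 − rank ∂_1 = 7 − 6 = 1, and the invariant factors of ∂_1 are all 1, so H_0 = Z.
  H_1: rank ker ∂_1 − rank ∂_2 = (7 − 6) − 0 = 1, and there is no ∂_2, so H_1 = Z.

H_0 ≅ Z,  H_1 ≅ Z.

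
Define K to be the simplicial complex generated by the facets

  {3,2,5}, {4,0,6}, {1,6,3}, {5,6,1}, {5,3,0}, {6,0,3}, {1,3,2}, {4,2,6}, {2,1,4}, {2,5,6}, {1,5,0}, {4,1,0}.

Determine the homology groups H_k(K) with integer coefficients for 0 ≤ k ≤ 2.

H_0 = Z,  H_1 = Z/2,  H_2 = 0.

We work with the vertex ordering 0 < 1 < 2 < 3 < 4 < 5 < 6. The simplices of K, each written with vertices in increasing order, are:

  0-simplices (7): [0], [1], [2], [3], [4], [5], [6]
  1-simplices (18): [0,1], [0,3], [0,4], [0,5], [0,6], [1,2], [1,3], [1,4], [1,5], [1,6], [2,3], [2,4], [2,5], [2,6], [3,5], [3,6], [4,6], [5,6]
  2-simplices (12): [0,1,4], [0,1,5], [0,3,5], [0,3,6], [0,4,6], [1,2,3], [1,2,4], [1,3,6], [1,5,6], [2,3,5], [2,4,6], [2,5,6]

so the chain groups are C_0 ≅ Z^7, C_1 ≅ Z^18, C_2 ≅ Z^12.

∂_1: C_1 → C_0 sends each edge [p,q] (with p < q) to q − p. For instance
  ∂[4,6] = [6] − [4].
The 7×18 boundary matrix has rank 6 and Smith normal form diag(1,1,1,1,1,1).

∂_2: C_2 → C_1 maps a triangle to the signed sum of its edges. For instance
  ∂[0,1,5] = [1,5] − [0,5] + [0,1],
  ∂[1,3,6] = [3,6] − [1,6] + [1,3].
The resulting 18×12 matrix has rank 12, and its Smith normal form has invariant factors (1,1,1,1,1,1,1,1,1,1,1,2).

Now H_k = ker ∂_k / im ∂_{k+1}, so:

  H_0: rank C_0 − rank ∂_1 = 7 − 6 = 1, and the invariant factors of ∂_1 are all 1, so H_0 ≅ Z.
  H_1: rank ker ∂_1 − rank ∂_2 = (18 − 6) − 12 = 0, and ∂_2 has invariant factor 2 > 1, so H_1 ≅ Z/2.
  H_2: rank ker ∂_2 − rank ∂_3 = (12 − 12) − 0 = 0, and there is no ∂_3, so H_2 ≅ 0.

(K is a triangulation of the real projective plane RP^2.)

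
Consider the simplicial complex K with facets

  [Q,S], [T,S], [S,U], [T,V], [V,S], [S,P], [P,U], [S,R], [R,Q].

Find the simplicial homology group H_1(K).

K has 7 vertices, 9 edges.
rank ∂_1 = 6, rank ∂_2 = 0 ⇒ b_1 = 9 − 6 − 0 = 3. So H_1 = Z^3.

H_1 = Z^3.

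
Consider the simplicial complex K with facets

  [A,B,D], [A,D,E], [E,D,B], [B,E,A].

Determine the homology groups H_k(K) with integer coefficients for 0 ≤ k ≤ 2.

H_0 = Z,  H_1 = 0,  H_2 = Z.

K has 4 vertices, 6 edges, 4 triangles.
rank ∂_0 = 0, rank ∂_1 = 3 ⇒ b_0 = 4 − 0 − 3 = 1; all invariant factors of ∂_1 are 1 so no torsion. So H_0 = Z.
rank ∂_1 = 3, rank ∂_2 = 3 ⇒ b_1 = 6 − 3 − 3 = 0; all invariant factors of ∂_2 are 1 so no torsion. So H_1 = 0.
rank ∂_2 = 3, rank ∂_3 = 0 ⇒ b_2 = 4 − 3 − 0 = 1. So H_2 = Z.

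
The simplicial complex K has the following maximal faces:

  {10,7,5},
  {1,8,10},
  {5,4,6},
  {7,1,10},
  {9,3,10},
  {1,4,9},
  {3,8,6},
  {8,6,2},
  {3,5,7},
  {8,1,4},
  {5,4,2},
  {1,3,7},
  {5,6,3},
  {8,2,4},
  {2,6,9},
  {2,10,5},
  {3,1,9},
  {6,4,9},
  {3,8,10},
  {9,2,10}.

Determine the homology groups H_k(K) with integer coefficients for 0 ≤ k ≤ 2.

Take the total order 1 < 2 < 3 < 4 < 5 < 6 < 7 < 8 < 9 < 10 on the vertex set. Then K (dimension 2) consists of the simplices:

  0-simplices (10): [1], [2], [3], [4], [5], [6], [7], [8], [9], [10]
  1-simplices (30): (30 of them)
  2-simplices (20): (20 of them)

giving chain groups C_0 ≅ Z^10, C_1 ≅ Z^30, C_2 ≅ Z^20.

The boundary map ∂_1: C_1 → C_0 is given by ∂[p,q] = [q] − [p].
The 10×30 boundary matrix has rank 9 and Smith normal form diag(1,1,1,1,1,1,1,1,1).

Boundary ∂_2: C_2 → C_1 maps a triangle to the signed sum of its edges. For instance
  ∂[2,6,9] = [6,9] − [2,9] + [2,6],
  ∂[2,6,8] = [6,8] − [2,8] + [2,6].
This gives a 30×20 integer matrix of rank 20; reducing to Smith normal form yields diagonal entries (1,1,1,1,1,1,1,1,1,1,1,1,1,1,1,1,1,1,1,2).

Now H_k = ker ∂_k / im ∂_{k+1}, so:

  H_0: rank C_0 − rank ∂_1 = 10 − 9 = 1, and the invariant factors of ∂_1 are all 1, so H_0 ≅ Z.
  H_1: rank ker ∂_1 − rank ∂_2 = (30 − 9) − 20 = 1, and ∂_2 has invariant factor 2 > 1, so H_1 ≅ Z ⊕ Z/2.
  H_2: rank ker ∂_2 − rank ∂_3 = (20 − 20) − 0 = 0, and there is no ∂_3, so H_2 ≅ 0.

(K is a triangulation of the Klein bottle.)

H_0 ≅ Z,  H_1 ≅ Z ⊕ Z/2,  H_2 = 0.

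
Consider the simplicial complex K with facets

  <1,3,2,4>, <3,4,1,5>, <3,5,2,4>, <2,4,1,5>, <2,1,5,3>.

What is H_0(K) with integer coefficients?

H_0 ≅ Z.

Take the total order 1 < 2 < 3 < 4 < 5 on the vertex set. Then K (dimension 3) consists of the simplices:

  0-simplices (5): [1], [2], [3], [4], [5]
  1-simplices (10): [1,2], [1,3], [1,4], [1,5], [2,3], [2,4], [2,5], [3,4], [3,5], [4,5]
  2-simplices (10): [1,2,3], [1,2,4], [1,2,5], [1,3,4], [1,3,5], [1,4,5], [2,3,4], [2,3,5], [2,4,5], [3,4,5]
  3-simplices (5): [1,2,3,4], [1,2,3,5], [1,2,4,5], [1,3,4,5], [2,3,4,5]

so the chain groups are C_0 ≅ Z^5, C_1 ≅ Z^10, C_2 ≅ Z^10, C_3 ≅ Z^5.

Boundary ∂_1: C_1 → C_0 is given by ∂[p,q] = [q] − [p]. For instance
  ∂[1,5] = [5] − [1].
The resulting 5×10 matrix has rank 4, and its Smith normal form has invariant factors (1,1,1,1).

The boundary map ∂_2: C_2 → C_1 maps a triangle to the signed sum of its edges. For instance
  ∂[1,3,4] = [3,4] − [1,4] + [1,3],
  ∂[3,4,5] = [4,5] − [3,5] + [3,4].
The 10×10 boundary matrix has rank 6 and Smith normal form diag(1,1,1,1,1,1).

Boundary ∂_3: C_3 → C_2 sends each 3-simplex σ to the alternating sum Σ_i (−1)^i (σ with its i-th vertex removed). For instance
  ∂[1,2,3,4] = [2,3,4] − [1,3,4] + [1,2,4] − [1,2,3],
  ∂[1,2,4,5] = [2,4,5] − [1,4,5] + [1,2,5] − [1,2,4].
As a 10×5 matrix over Z this has rank 4, with invariant factors (1,1,1,1).

From H_k ≅ ker(∂_k) / im(∂_{k+1}) we obtain:

  H_0: rank C_0 − rank ∂_1 = 5 − 4 = 1, and the invariant factors of ∂_1 are all 1, so H_0 ≅ Z.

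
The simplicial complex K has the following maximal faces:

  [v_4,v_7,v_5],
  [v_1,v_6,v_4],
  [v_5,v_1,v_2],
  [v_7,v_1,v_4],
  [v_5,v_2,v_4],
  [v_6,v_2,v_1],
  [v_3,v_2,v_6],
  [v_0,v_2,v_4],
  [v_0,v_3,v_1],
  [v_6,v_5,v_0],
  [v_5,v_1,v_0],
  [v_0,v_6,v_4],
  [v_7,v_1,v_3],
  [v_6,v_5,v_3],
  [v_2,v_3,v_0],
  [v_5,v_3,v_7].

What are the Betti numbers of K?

b_0 = 1, b_1 = 2, b_2 = 1.

Order the vertices as v_0 < v_1 < v_2 < v_3 < v_4 < v_5 < v_6 < v_7. Listing each simplex with vertices in this order, K has dimension 2 with simplices:

  0-simplices (8): [v_0], [v_1], [v_2], [v_3], [v_4], [v_5], [v_6], [v_7]
  1-simplices (24): (24 of them)
  2-simplices (16): (16 of them)

so the chain groups are C_0 ≅ Z^8, C_1 ≅ Z^24, C_2 ≅ Z^16.

The boundary map ∂_1: C_1 → C_0 is given by ∂[p,q] = [q] − [p].
The resulting 8×24 matrix has rank 7, and its Smith normal form has invariant factors (1,1,1,1,1,1,1).

The boundary map ∂_2: C_2 → C_1 acts by ∂[p,q,r] = [q,r] − [p,r] + [p,q]. For instance
  ∂[v_1,v_2,v_6] = [v_2,v_6] − [v_1,v_6] + [v_1,v_2],
  ∂[v_1,v_4,v_6] = [v_4,v_6] − [v_1,v_6] + [v_1,v_4].
The resulting 24×16 matrix has rank 15, and its Smith normal form has invariant factors (1,1,1,1,1,1,1,1,1,1,1,1,1,1,1).

From H_k ≅ ker(∂_k) / im(∂_{k+1}) we obtain:

  H_0: rank C_0 − rank ∂_1 = 8 − 7 = 1, and the invariant factors of ∂_1 are all 1, so H_0 ≅ Z.
  H_1: rank ker ∂_1 − rank ∂_2 = (24 − 7) − 15 = 2, and the invariant factors of ∂_2 are all 1, so H_1 ≅ Z^2.
  H_2: rank ker ∂_2 − rank ∂_3 = (16 − 15) − 0 = 1, and there is no ∂_3, so H_2 ≅ Z.

(K is a triangulation of the torus T^2.)

Hence the Betti numbers are b_0 = 1, b_1 = 2, b_2 = 1.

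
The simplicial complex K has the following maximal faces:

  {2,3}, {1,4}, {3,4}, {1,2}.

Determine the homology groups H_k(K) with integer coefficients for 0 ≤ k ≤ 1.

H_0 = Z,  H_1 = Z.

Take the total order 1 < 2 < 3 < 4 on the vertex set. Then K (dimension 1) consists of the simplices:

  0-simplices (4): [1], [2], [3], [4]
  1-simplices (4): [1,2], [1,4], [2,3], [3,4]

giving chain groups C_0 ≅ Z^4, C_1 ≅ Z^4.

The boundary map ∂_1: C_1 → C_0 sends each edge [p,q] (with p < q) to q − p.
As a 4×4 matrix over Z this has rank 3, with invariant factors (1,1,1).

From H_k ≅ ker(∂_k) / im(∂_{k+1}) we obtain:

  H_0: rank C_0 − rank ∂_1 = 4 − 3 = 1, and the invariant factors of ∂_1 are all 1, so H_0 = Z.
  H_1: rank ker ∂_1 − rank ∂_2 = (4 − 3) − 0 = 1, and there is no ∂_2, so H_1 = Z.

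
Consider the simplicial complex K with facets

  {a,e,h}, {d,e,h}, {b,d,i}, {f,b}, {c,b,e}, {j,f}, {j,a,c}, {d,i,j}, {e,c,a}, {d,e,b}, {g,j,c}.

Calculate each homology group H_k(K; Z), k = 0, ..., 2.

K has 10 vertices, 20 edges, 9 triangles.
rank ∂_0 = 0, rank ∂_1 = 9 ⇒ b_0 = 10 − 0 − 9 = 1; all invariant factors of ∂_1 are 1 so no torsion. So H_0 = Z.
rank ∂_1 = 9, rank ∂_2 = 9 ⇒ b_1 = 20 − 9 − 9 = 2; all invariant factors of ∂_2 are 1 so no torsion. So H_1 = Z^2.
rank ∂_2 = 9, rank ∂_3 = 0 ⇒ b_2 = 9 − 9 − 0 = 0. So H_2 = 0.

H_0 ≅ Z,  H_1 ≅ Z^2,  H_2 = 0.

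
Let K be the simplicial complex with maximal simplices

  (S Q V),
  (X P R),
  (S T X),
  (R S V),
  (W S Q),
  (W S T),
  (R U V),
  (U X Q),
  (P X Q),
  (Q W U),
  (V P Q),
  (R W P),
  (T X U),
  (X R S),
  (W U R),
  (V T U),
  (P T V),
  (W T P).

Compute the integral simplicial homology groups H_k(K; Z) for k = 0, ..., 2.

H_0 ≅ Z,  H_1 ≅ Z^2,  H_2 ≅ Z.

We work with the vertex ordering P < Q < R < S < T < U < V < W < X. The simplices of K, each written with vertices in increasing order, are:

  0-simplices (9): P, Q, R, S, T, U, V, W, X
  1-simplices (27): PQ, PR, PT, PV, PW, PX, QS, QU, QV, QW, QX, RS, RU, RV, RW, RX, ST, SV, SW, SX, TU, TV, TW, TX, UV, UW, UX
  2-simplices (18): PQV, PQX, PRW, PRX, PTV, PTW, QSV, QSW, QUW, QUX, RSV, RSX, RUV, RUW, STW, STX, TUV, TUX

so the chain groups are C_0 ≅ Z^9, C_1 ≅ Z^27, C_2 ≅ Z^18.

∂_1: C_1 → C_0 maps an edge to its endpoints' difference, ∂[p,q] = q − p. For instance
  ∂SX = X − S.
The resulting 9×27 matrix has rank 8, and its Smith normal form has invariant factors (1,1,1,1,1,1,1,1).

∂_2: C_2 → C_1 maps a triangle to the signed sum of its edges. For instance
  ∂TUV = UV − TV + TU,
  ∂PQX = QX − PX + PQ.
The resulting 27×18 matrix has rank 17, and its Smith normal form has invariant factors (1,1,1,1,1,1,1,1,1,1,1,1,1,1,1,1,1).

Reading off H_k = ker ∂_k / im ∂_{k+1}:

  H_0: rank C_0 − rank ∂_1 = 9 − 8 = 1, and the invariant factors of ∂_1 are all 1, so H_0 = Z.
  H_1: rank ker ∂_1 − rank ∂_2 = (27 − 8) − 17 = 2, and the invariant factors of ∂_2 are all 1, so H_1 = Z^2.
  H_2: rank ker ∂_2 − rank ∂_3 = (18 − 17) − 0 = 1, and there is no ∂_3, so H_2 = Z.

As a check, the Euler characteristic is 9 − 27 + 18 = 0, which agrees with 1 − 2 + 1 = 0.
(K is a triangulation of the torus T^2.)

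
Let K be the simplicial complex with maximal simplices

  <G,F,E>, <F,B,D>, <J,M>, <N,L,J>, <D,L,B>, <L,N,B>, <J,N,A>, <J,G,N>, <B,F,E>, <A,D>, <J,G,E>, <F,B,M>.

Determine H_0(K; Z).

We work with the vertex ordering A < B < D < E < F < G < J < L < M < N. The simplices of K, each written with vertices in increasing order, are:

  0-simplices (10): A, B, D, E, F, G, J, L, M, N
  1-simplices (22): AD, AJ, AN, BD, BE, BF, BL, BM, BN, DF, DL, EF, EG, EJ, FG, FM, GJ, GN, JL, JM, JN, LN
  2-simplices (10): AJN, BDF, BDL, BEF, BFM, BLN, EFG, EGJ, GJN, JLN

Hence C_0 ≅ Z^10, C_1 ≅ Z^22, C_2 ≅ Z^10.

Boundary ∂_1: C_1 → C_0 maps an edge to its endpoints' difference, ∂[p,q] = q − p. For instance
  ∂FG = G − F.
This gives a 10×22 integer matrix of rank 9; reducing to Smith normal form yields diagonal entries (1,1,1,1,1,1,1,1,1).

∂_2: C_2 → C_1 acts by ∂[p,q,r] = [q,r] − [p,r] + [p,q]. For instance
  ∂AJN = JN − AN + AJ,
  ∂BEF = EF − BF + BE.
The resulting 22×10 matrix has rank 10, and its Smith normal form has invariant factors (1,1,1,1,1,1,1,1,1,1).

Reading off H_k = ker ∂_k / im ∂_{k+1}:

  H_0: rank C_0 − rank ∂_1 = 10 − 9 = 1, and the invariant factors of ∂_1 are all 1, so H_0 = Z.

H_0 ≅ Z.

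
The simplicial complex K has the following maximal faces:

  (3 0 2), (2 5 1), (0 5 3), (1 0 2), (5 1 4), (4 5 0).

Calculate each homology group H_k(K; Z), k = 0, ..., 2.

Order the vertices as 0 < 1 < 2 < 3 < 4 < 5. Listing each simplex with vertices in this order, K has dimension 2 with simplices:

  0-simplices (6): [0], [1], [2], [3], [4], [5]
  1-simplices (12): [0,1], [0,2], [0,3], [0,4], [0,5], [1,2], [1,4], [1,5], [2,3], [2,5], [3,5], [4,5]
  2-simplices (6): [0,1,2], [0,2,3], [0,3,5], [0,4,5], [1,2,5], [1,4,5]

so the chain groups are C_0 ≅ Z^6, C_1 ≅ Z^12, C_2 ≅ Z^6.

The boundary map ∂_1: C_1 → C_0 sends each edge [p,q] (with p < q) to q − p.
As a 6×12 matrix over Z this has rank 5, with invariant factors (1,1,1,1,1).

The boundary map ∂_2: C_2 → C_1 acts by ∂[p,q,r] = [q,r] − [p,r] + [p,q]. For instance
  ∂[0,2,3] = [2,3] − [0,3] + [0,2],
  ∂[0,3,5] = [3,5] − [0,5] + [0,3].
As a 12×6 matrix over Z this has rank 6, with invariant factors (1,1,1,1,1,1).

Computing H_k = (kernel of ∂_k) / (image of ∂_{k+1}):

  H_0: rank C_0 − rank ∂_1 = 6 − 5 = 1, and the invariant factors of ∂_1 are all 1, so H_0 = Z.
  H_1: rank ker ∂_1 − rank ∂_2 = (12 − 5) − 6 = 1, and the invariant factors of ∂_2 are all 1, so H_1 = Z.
  H_2: rank ker ∂_2 − rank ∂_3 = (6 − 6) − 0 = 0, and there is no ∂_3, so H_2 = 0.

As a check, the Euler characteristic is 6 − 12 + 6 = 0, which agrees with 1 − 1 + 0 = 0.

H_0 = Z,  H_1 = Z,  H_2 = 0.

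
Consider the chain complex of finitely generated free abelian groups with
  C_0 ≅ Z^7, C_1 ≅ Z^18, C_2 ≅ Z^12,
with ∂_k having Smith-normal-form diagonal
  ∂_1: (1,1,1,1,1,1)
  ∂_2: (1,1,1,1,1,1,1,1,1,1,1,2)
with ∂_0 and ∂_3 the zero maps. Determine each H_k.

H_0 = Z,  H_1 = Z/2,  H_2 = 0.

H_0: b_0 = 7 − 0 − 6 = 1; torsion from ∂_1 factors > 1: none. So H_0 = Z.
H_1: b_1 = 18 − 6 − 12 = 0; torsion from ∂_2 factors > 1: [2]. So H_1 = Z/2.
H_2: b_2 = 12 − 12 − 0 = 0; torsion from ∂_3 factors > 1: none. So H_2 = 0.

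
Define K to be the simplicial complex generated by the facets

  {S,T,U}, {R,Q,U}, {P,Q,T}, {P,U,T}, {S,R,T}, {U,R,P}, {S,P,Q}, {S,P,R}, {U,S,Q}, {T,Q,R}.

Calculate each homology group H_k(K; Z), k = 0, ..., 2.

K has 6 vertices, 15 edges, 10 triangles.
rank ∂_0 = 0, rank ∂_1 = 5 ⇒ b_0 = 6 − 0 − 5 = 1; all invariant factors of ∂_1 are 1 so no torsion. So H_0 ≅ Z.
rank ∂_1 = 5, rank ∂_2 = 10 ⇒ b_1 = 15 − 5 − 10 = 0; ∂_2 has invariant factor(s) [2] giving torsion. So H_1 ≅ Z/2.
rank ∂_2 = 10, rank ∂_3 = 0 ⇒ b_2 = 10 − 10 − 0 = 0. So H_2 ≅ 0.

H_0 = Z,  H_1 = Z/2,  H_2 = 0.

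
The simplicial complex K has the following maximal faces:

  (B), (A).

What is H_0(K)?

We work with the vertex ordering A < B. The simplices of K, each written with vertices in increasing order, are:

  0-simplices (2): A, B

so the chain groups are C_0 ≅ Z^2.

Computing H_k = (kernel of ∂_k) / (image of ∂_{k+1}):

  H_0: rank C_0 − rank ∂_1 = 2 − 0 = 2, and there is no ∂_1, so H_0 = Z^2.

(K is a triangulation of a set of 2 points.)

H_0 ≅ Z^2.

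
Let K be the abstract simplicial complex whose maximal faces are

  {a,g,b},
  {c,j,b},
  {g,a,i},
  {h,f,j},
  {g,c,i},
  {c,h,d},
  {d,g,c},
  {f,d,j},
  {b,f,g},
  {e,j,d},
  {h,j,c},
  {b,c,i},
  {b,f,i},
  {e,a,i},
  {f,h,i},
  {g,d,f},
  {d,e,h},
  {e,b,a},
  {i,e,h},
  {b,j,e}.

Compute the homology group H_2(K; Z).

H_2 ≅ 0.

Order the vertices as a < b < c < d < e < f < g < h < i < j. Listing each simplex with vertices in this order, K has dimension 2 with simplices:

  0-simplices (10): a, b, c, d, e, f, g, h, i, j
  1-simplices (30): ab, ae, ag, ai, bc, be, bf, bg, bi, bj, cd, cg, ch, ci, cj, de, df, dg, dh, dj, eh, ei, ej, fg, fh, fi, fj, gi, hi, hj
  2-simplices (20): abe, abg, aei, agi, bci, bcj, bej, bfg, bfi, cdg, cdh, cgi, chj, deh, dej, dfg, dfj, ehi, fhi, fhj

so the chain groups are C_0 ≅ Z^10, C_1 ≅ Z^30, C_2 ≅ Z^20.

The boundary map ∂_1: C_1 → C_0 maps an edge to its endpoints' difference, ∂[p,q] = q − p.
The resulting 10×30 matrix has rank 9, and its Smith normal form has invariant factors (1,1,1,1,1,1,1,1,1).

∂_2: C_2 → C_1 maps a triangle to the signed sum of its edges. For instance
  ∂dej = ej − dj + de,
  ∂fhj = hj − fj + fh.
As a 30×20 matrix over Z this has rank 20, with invariant factors (1,1,1,1,1,1,1,1,1,1,1,1,1,1,1,1,1,1,1,2).

Now H_k = ker ∂_k / im ∂_{k+1}, so:

  H_2: rank ker ∂_2 − rank ∂_3 = (20 − 20) − 0 = 0, and there is no ∂_3, so H_2 = 0.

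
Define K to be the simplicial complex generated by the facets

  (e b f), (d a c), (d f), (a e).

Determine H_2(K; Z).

We work with the vertex ordering a < b < c < d < e < f. The simplices of K, each written with vertices in increasing order, are:

  0-simplices (6): a, b, c, d, e, f
  1-simplices (8): ac, ad, ae, be, bf, cd, df, ef
  2-simplices (2): acd, bef

so the chain groups are C_0 ≅ Z^6, C_1 ≅ Z^8, C_2 ≅ Z^2.

∂_1: C_1 → C_0 maps an edge to its endpoints' difference, ∂[p,q] = q − p.
The resulting 6×8 matrix has rank 5, and its Smith normal form has invariant factors (1,1,1,1,1).

∂_2: C_2 → C_1 maps a triangle to the signed sum of its edges. For instance
  ∂bef = ef − bf + be,
  ∂acd = cd − ad + ac.
The resulting 8×2 matrix has rank 2, and its Smith normal form has invariant factors (1,1).

Now H_k = ker ∂_k / im ∂_{k+1}, so:

  H_2: rank ker ∂_2 − rank ∂_3 = (2 − 2) − 0 = 0, and there is no ∂_3, so H_2 ≅ 0.

H_2 = 0.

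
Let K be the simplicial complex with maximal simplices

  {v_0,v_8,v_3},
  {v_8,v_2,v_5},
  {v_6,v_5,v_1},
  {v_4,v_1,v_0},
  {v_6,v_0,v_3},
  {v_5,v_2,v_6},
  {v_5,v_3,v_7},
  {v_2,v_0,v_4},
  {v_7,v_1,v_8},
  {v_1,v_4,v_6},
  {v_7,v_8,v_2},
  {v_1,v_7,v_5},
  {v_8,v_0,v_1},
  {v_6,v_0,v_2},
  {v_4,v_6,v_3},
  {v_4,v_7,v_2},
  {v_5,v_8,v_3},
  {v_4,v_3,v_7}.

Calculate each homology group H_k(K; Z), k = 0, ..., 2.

H_0 = Z,  H_1 = Z ⊕ Z_2,  H_2 = 0.

K has 9 vertices, 27 edges, 18 triangles.
rank ∂_0 = 0, rank ∂_1 = 8 ⇒ b_0 = 9 − 0 − 8 = 1; all invariant factors of ∂_1 are 1 so no torsion. So H_0 ≅ Z.
rank ∂_1 = 8, rank ∂_2 = 18 ⇒ b_1 = 27 − 8 − 18 = 1; ∂_2 has invariant factor(s) [2] giving torsion. So H_1 ≅ Z ⊕ Z_2.
rank ∂_2 = 18, rank ∂_3 = 0 ⇒ b_2 = 18 − 18 − 0 = 0. So H_2 ≅ 0.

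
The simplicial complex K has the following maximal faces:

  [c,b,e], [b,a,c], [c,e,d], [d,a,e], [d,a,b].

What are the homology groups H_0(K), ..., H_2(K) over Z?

H_0 ≅ Z,  H_1 ≅ Z,  H_2 = 0.

Fix the vertex order a < b < c < d < e and write every simplex with vertices in increasing order. Then dim K = 2 and the simplices of K are:

  0-simplices (5): a, b, c, d, e
  1-simplices (10): ab, ac, ad, ae, bc, bd, be, cd, ce, de
  2-simplices (5): abc, abd, ade, bce, cde

Hence C_0 ≅ Z^5, C_1 ≅ Z^10, C_2 ≅ Z^5.

Boundary ∂_1: C_1 → C_0 sends each edge [p,q] (with p < q) to q − p.
As a 5×10 matrix over Z this has rank 4, with invariant factors (1,1,1,1).

The boundary map ∂_2: C_2 → C_1 maps a triangle to the signed sum of its edges. For instance
  ∂abc = bc − ac + ab,
  ∂cde = de − ce + cd.
As a 10×5 matrix over Z this has rank 5, with invariant factors (1,1,1,1,1).

From H_k ≅ ker(∂_k) / im(∂_{k+1}) we obtain:

  H_0: rank C_0 − rank ∂_1 = 5 − 4 = 1, and the invariant factors of ∂_1 are all 1, so H_0 ≅ Z.
  H_1: rank ker ∂_1 − rank ∂_2 = (10 − 4) − 5 = 1, and the invariant factors of ∂_2 are all 1, so H_1 ≅ Z.
  H_2: rank ker ∂_2 − rank ∂_3 = (5 − 5) − 0 = 0, and there is no ∂_3, so H_2 ≅ 0.

As a check, the Euler characteristic is 5 − 10 + 5 = 0, which agrees with 1 − 1 + 0 = 0.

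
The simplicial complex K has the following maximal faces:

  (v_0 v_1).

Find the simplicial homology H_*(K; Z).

H_0 = Z,  H_1 = 0.

Take the total order v_0 < v_1 on the vertex set. Then K (dimension 1) consists of the simplices:

  0-simplices (2): [v_0], [v_1]
  1-simplices (1): [v_0,v_1]

giving chain groups C_0 ≅ Z^2, C_1 ≅ Z^1.

The boundary map ∂_1: C_1 → C_0 sends each edge [p,q] (with p < q) to q − p. For instance
  ∂[v_0,v_1] = [v_1] − [v_0].
The 2×1 boundary matrix has rank 1 and Smith normal form diag(1).

Now H_k = ker ∂_k / im ∂_{k+1}, so:

  H_0: rank C_0 − rank ∂_1 = 2 − 1 = 1, and the invariant factors of ∂_1 are all 1, so H_0 ≅ Z.
  H_1: rank ker ∂_1 − rank ∂_2 = (1 − 1) − 0 = 0, and there is no ∂_2, so H_1 ≅ 0.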